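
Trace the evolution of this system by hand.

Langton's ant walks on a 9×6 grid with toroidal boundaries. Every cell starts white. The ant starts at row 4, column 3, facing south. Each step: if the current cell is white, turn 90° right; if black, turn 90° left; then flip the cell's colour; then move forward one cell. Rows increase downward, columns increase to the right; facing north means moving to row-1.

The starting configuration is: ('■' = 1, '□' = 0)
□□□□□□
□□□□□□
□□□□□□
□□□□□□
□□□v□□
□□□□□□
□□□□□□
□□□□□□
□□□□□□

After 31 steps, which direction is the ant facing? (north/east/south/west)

t=0: □□□□□□
□□□□□□
□□□□□□
□□□□□□
□□□v□□
□□□□□□
□□□□□□
□□□□□□
□□□□□□
t=1: □□□□□□
□□□□□□
□□□□□□
□□□□□□
□□<■□□
□□□□□□
□□□□□□
□□□□□□
□□□□□□
t=2: □□□□□□
□□□□□□
□□□□□□
□□^□□□
□□■■□□
□□□□□□
□□□□□□
□□□□□□
□□□□□□
t=3: □□□□□□
□□□□□□
□□□□□□
□□■>□□
□□■■□□
□□□□□□
□□□□□□
□□□□□□
□□□□□□
t=4: □□□□□□
□□□□□□
□□□□□□
□□■■□□
□□■v□□
□□□□□□
□□□□□□
□□□□□□
□□□□□□
t=5: □□□□□□
□□□□□□
□□□□□□
□□■■□□
□□■□>□
□□□□□□
□□□□□□
□□□□□□
□□□□□□
t=6: □□□□□□
□□□□□□
□□□□□□
□□■■□□
□□■□■□
□□□□v□
□□□□□□
□□□□□□
□□□□□□
t=7: □□□□□□
□□□□□□
□□□□□□
□□■■□□
□□■□■□
□□□<■□
□□□□□□
□□□□□□
□□□□□□
t=8: □□□□□□
□□□□□□
□□□□□□
□□■■□□
□□■^■□
□□□■■□
□□□□□□
□□□□□□
□□□□□□
t=9: □□□□□□
□□□□□□
□□□□□□
□□■■□□
□□■■>□
□□□■■□
□□□□□□
□□□□□□
□□□□□□
t=10: □□□□□□
□□□□□□
□□□□□□
□□■■^□
□□■■□□
□□□■■□
□□□□□□
□□□□□□
□□□□□□
t=11: □□□□□□
□□□□□□
□□□□□□
□□■■■>
□□■■□□
□□□■■□
□□□□□□
□□□□□□
□□□□□□
t=12: □□□□□□
□□□□□□
□□□□□□
□□■■■■
□□■■□v
□□□■■□
□□□□□□
□□□□□□
□□□□□□
t=13: □□□□□□
□□□□□□
□□□□□□
□□■■■■
□□■■<■
□□□■■□
□□□□□□
□□□□□□
□□□□□□
t=14: □□□□□□
□□□□□□
□□□□□□
□□■■^■
□□■■■■
□□□■■□
□□□□□□
□□□□□□
□□□□□□
t=15: □□□□□□
□□□□□□
□□□□□□
□□■<□■
□□■■■■
□□□■■□
□□□□□□
□□□□□□
□□□□□□
t=16: □□□□□□
□□□□□□
□□□□□□
□□■□□■
□□■v■■
□□□■■□
□□□□□□
□□□□□□
□□□□□□
t=17: □□□□□□
□□□□□□
□□□□□□
□□■□□■
□□■□>■
□□□■■□
□□□□□□
□□□□□□
□□□□□□
t=18: □□□□□□
□□□□□□
□□□□□□
□□■□^■
□□■□□■
□□□■■□
□□□□□□
□□□□□□
□□□□□□
t=19: □□□□□□
□□□□□□
□□□□□□
□□■□■>
□□■□□■
□□□■■□
□□□□□□
□□□□□□
□□□□□□
t=20: □□□□□□
□□□□□□
□□□□□^
□□■□■□
□□■□□■
□□□■■□
□□□□□□
□□□□□□
□□□□□□
t=21: □□□□□□
□□□□□□
>□□□□■
□□■□■□
□□■□□■
□□□■■□
□□□□□□
□□□□□□
□□□□□□
t=22: □□□□□□
□□□□□□
■□□□□■
v□■□■□
□□■□□■
□□□■■□
□□□□□□
□□□□□□
□□□□□□
t=23: □□□□□□
□□□□□□
■□□□□■
■□■□■<
□□■□□■
□□□■■□
□□□□□□
□□□□□□
□□□□□□
t=24: □□□□□□
□□□□□□
■□□□□^
■□■□■■
□□■□□■
□□□■■□
□□□□□□
□□□□□□
□□□□□□
t=25: □□□□□□
□□□□□□
■□□□<□
■□■□■■
□□■□□■
□□□■■□
□□□□□□
□□□□□□
□□□□□□
t=26: □□□□□□
□□□□^□
■□□□■□
■□■□■■
□□■□□■
□□□■■□
□□□□□□
□□□□□□
□□□□□□
t=27: □□□□□□
□□□□■>
■□□□■□
■□■□■■
□□■□□■
□□□■■□
□□□□□□
□□□□□□
□□□□□□
t=28: □□□□□□
□□□□■■
■□□□■v
■□■□■■
□□■□□■
□□□■■□
□□□□□□
□□□□□□
□□□□□□
t=29: □□□□□□
□□□□■■
■□□□<■
■□■□■■
□□■□□■
□□□■■□
□□□□□□
□□□□□□
□□□□□□
t=30: □□□□□□
□□□□■■
■□□□□■
■□■□v■
□□■□□■
□□□■■□
□□□□□□
□□□□□□
□□□□□□
t=31: □□□□□□
□□□□■■
■□□□□■
■□■□□>
□□■□□■
□□□■■□
□□□□□□
□□□□□□
□□□□□□

east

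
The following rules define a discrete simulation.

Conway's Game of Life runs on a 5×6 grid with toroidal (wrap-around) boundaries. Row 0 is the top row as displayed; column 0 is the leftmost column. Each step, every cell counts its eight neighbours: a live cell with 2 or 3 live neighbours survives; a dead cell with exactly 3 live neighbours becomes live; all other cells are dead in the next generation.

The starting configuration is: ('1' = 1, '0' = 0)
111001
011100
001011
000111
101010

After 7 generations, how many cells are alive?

t=0: 111001
011100
001011
000111
101010
t=1: 000011
000000
110001
111000
001000
t=2: 000000
000010
001001
001001
101101
t=3: 000111
000000
000111
001001
111111
t=4: 010000
000000
000111
000000
010000
t=5: 000000
000010
000010
000010
000000
t=6: 000000
000000
000111
000000
000000
t=7: 000000
000010
000010
000010
000000

3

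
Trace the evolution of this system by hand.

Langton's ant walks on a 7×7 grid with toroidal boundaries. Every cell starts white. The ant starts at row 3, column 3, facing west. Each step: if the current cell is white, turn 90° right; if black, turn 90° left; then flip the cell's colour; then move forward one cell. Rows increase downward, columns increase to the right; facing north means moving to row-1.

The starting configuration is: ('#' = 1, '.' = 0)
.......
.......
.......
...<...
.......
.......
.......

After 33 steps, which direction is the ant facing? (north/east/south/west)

step 0: .......
.......
.......
...<...
.......
.......
.......
step 1: .......
.......
...^...
...#...
.......
.......
.......
step 2: .......
.......
...#>..
...#...
.......
.......
.......
step 3: .......
.......
...##..
...#v..
.......
.......
.......
step 4: .......
.......
...##..
...<#..
.......
.......
.......
step 5: .......
.......
...##..
....#..
...v...
.......
.......
step 6: .......
.......
...##..
....#..
..<#...
.......
.......
step 7: .......
.......
...##..
..^.#..
..##...
.......
.......
step 8: .......
.......
...##..
..#>#..
..##...
.......
.......
step 9: .......
.......
...##..
..###..
..#v...
.......
.......
step 10: .......
.......
...##..
..###..
..#.>..
.......
.......
step 11: .......
.......
...##..
..###..
..#.#..
....v..
.......
step 12: .......
.......
...##..
..###..
..#.#..
...<#..
.......
step 13: .......
.......
...##..
..###..
..#^#..
...##..
.......
step 14: .......
.......
...##..
..###..
..##>..
...##..
.......
step 15: .......
.......
...##..
..##^..
..##...
...##..
.......
step 16: .......
.......
...##..
..#<...
..##...
...##..
.......
step 17: .......
.......
...##..
..#....
..#v...
...##..
.......
step 18: .......
.......
...##..
..#....
..#.>..
...##..
.......
step 19: .......
.......
...##..
..#....
..#.#..
...#v..
.......
step 20: .......
.......
...##..
..#....
..#.#..
...#.>.
.......
step 21: .......
.......
...##..
..#....
..#.#..
...#.#.
.....v.
step 22: .......
.......
...##..
..#....
..#.#..
...#.#.
....<#.
step 23: .......
.......
...##..
..#....
..#.#..
...#^#.
....##.
step 24: .......
.......
...##..
..#....
..#.#..
...##>.
....##.
step 25: .......
.......
...##..
..#....
..#.#^.
...##..
....##.
step 26: .......
.......
...##..
..#....
..#.##>
...##..
....##.
step 27: .......
.......
...##..
..#....
..#.###
...##.v
....##.
step 28: .......
.......
...##..
..#....
..#.###
...##<#
....##.
step 29: .......
.......
...##..
..#....
..#.#^#
...####
....##.
step 30: .......
.......
...##..
..#....
..#.<.#
...####
....##.
step 31: .......
.......
...##..
..#....
..#...#
...#v##
....##.
step 32: .......
.......
...##..
..#....
..#...#
...#.>#
....##.
step 33: .......
.......
...##..
..#....
..#..^#
...#..#
....##.

north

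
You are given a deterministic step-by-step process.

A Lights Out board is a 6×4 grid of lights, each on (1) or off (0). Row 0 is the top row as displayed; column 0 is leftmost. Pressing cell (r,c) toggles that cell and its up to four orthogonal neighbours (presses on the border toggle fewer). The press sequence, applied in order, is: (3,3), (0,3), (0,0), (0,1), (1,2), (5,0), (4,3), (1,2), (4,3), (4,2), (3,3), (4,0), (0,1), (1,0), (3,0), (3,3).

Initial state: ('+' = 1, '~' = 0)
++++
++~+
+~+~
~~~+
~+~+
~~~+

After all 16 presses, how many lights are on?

step 0: ++++
++~+
+~+~
~~~+
~+~+
~~~+
step 1: ++++
++~+
+~++
~~+~
~+~~
~~~+
step 2: ++~~
++~~
+~++
~~+~
~+~~
~~~+
step 3: ~~~~
~+~~
+~++
~~+~
~+~~
~~~+
step 4: +++~
~~~~
+~++
~~+~
~+~~
~~~+
step 5: ++~~
~+++
+~~+
~~+~
~+~~
~~~+
step 6: ++~~
~+++
+~~+
~~+~
++~~
++~+
step 7: ++~~
~+++
+~~+
~~++
++++
++~~
step 8: +++~
~~~~
+~++
~~++
++++
++~~
step 9: +++~
~~~~
+~++
~~+~
++~~
++~+
step 10: +++~
~~~~
+~++
~~~~
+~++
++++
step 11: +++~
~~~~
+~+~
~~++
+~+~
++++
step 12: +++~
~~~~
+~+~
+~++
~++~
~+++
step 13: ~~~~
~+~~
+~+~
+~++
~++~
~+++
step 14: +~~~
+~~~
~~+~
+~++
~++~
~+++
step 15: +~~~
+~~~
+~+~
~+++
+++~
~+++
step 16: +~~~
+~~~
+~++
~+~~
++++
~+++

13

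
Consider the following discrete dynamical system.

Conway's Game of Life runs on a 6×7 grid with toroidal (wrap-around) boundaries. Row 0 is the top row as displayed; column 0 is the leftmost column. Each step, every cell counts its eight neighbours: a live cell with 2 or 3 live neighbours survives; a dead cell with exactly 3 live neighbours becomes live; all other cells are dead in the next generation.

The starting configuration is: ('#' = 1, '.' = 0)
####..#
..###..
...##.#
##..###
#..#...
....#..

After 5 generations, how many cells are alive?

k=0  ####..#
..###..
...##.#
##..###
#..#...
....#..
k=1  ##...#.
......#
.#....#
.##....
##.#...
....#.#
k=2  #....#.
.#...##
.##....
.......
##.#...
..#.###
k=3  ##.....
.##..##
###....
#......
#######
..####.
k=4  #......
......#
..#....
....##.
#......
.......
k=5  .......
.......
.....#.
.......
.......
.......

1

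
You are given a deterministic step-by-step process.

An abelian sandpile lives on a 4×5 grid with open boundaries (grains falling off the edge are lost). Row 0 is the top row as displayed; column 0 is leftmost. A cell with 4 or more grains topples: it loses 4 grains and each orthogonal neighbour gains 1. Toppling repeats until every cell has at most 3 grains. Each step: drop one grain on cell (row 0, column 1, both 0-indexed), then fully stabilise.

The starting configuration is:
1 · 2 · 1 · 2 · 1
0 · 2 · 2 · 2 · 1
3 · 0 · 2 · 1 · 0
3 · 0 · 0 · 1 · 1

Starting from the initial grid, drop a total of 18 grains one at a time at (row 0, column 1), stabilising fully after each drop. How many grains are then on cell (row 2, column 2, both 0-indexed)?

3

gen 0: 1 · 2 · 1 · 2 · 1
0 · 2 · 2 · 2 · 1
3 · 0 · 2 · 1 · 0
3 · 0 · 0 · 1 · 1
gen 1: 1 · 3 · 1 · 2 · 1
0 · 2 · 2 · 2 · 1
3 · 0 · 2 · 1 · 0
3 · 0 · 0 · 1 · 1
gen 2: 2 · 0 · 2 · 2 · 1
0 · 3 · 2 · 2 · 1
3 · 0 · 2 · 1 · 0
3 · 0 · 0 · 1 · 1
gen 3: 2 · 1 · 2 · 2 · 1
0 · 3 · 2 · 2 · 1
3 · 0 · 2 · 1 · 0
3 · 0 · 0 · 1 · 1
gen 4: 2 · 2 · 2 · 2 · 1
0 · 3 · 2 · 2 · 1
3 · 0 · 2 · 1 · 0
3 · 0 · 0 · 1 · 1
gen 5: 2 · 3 · 2 · 2 · 1
0 · 3 · 2 · 2 · 1
3 · 0 · 2 · 1 · 0
3 · 0 · 0 · 1 · 1
gen 6: 3 · 1 · 3 · 2 · 1
1 · 0 · 3 · 2 · 1
3 · 1 · 2 · 1 · 0
3 · 0 · 0 · 1 · 1
gen 7: 3 · 2 · 3 · 2 · 1
1 · 0 · 3 · 2 · 1
3 · 1 · 2 · 1 · 0
3 · 0 · 0 · 1 · 1
gen 8: 3 · 3 · 3 · 2 · 1
1 · 0 · 3 · 2 · 1
3 · 1 · 2 · 1 · 0
3 · 0 · 0 · 1 · 1
gen 9: 0 · 2 · 1 · 3 · 1
2 · 2 · 0 · 3 · 1
3 · 1 · 3 · 1 · 0
3 · 0 · 0 · 1 · 1
gen 10: 0 · 3 · 1 · 3 · 1
2 · 2 · 0 · 3 · 1
3 · 1 · 3 · 1 · 0
3 · 0 · 0 · 1 · 1
gen 11: 1 · 0 · 2 · 3 · 1
2 · 3 · 0 · 3 · 1
3 · 1 · 3 · 1 · 0
3 · 0 · 0 · 1 · 1
gen 12: 1 · 1 · 2 · 3 · 1
2 · 3 · 0 · 3 · 1
3 · 1 · 3 · 1 · 0
3 · 0 · 0 · 1 · 1
gen 13: 1 · 2 · 2 · 3 · 1
2 · 3 · 0 · 3 · 1
3 · 1 · 3 · 1 · 0
3 · 0 · 0 · 1 · 1
gen 14: 1 · 3 · 2 · 3 · 1
2 · 3 · 0 · 3 · 1
3 · 1 · 3 · 1 · 0
3 · 0 · 0 · 1 · 1
gen 15: 2 · 1 · 3 · 3 · 1
3 · 0 · 1 · 3 · 1
3 · 2 · 3 · 1 · 0
3 · 0 · 0 · 1 · 1
gen 16: 2 · 2 · 3 · 3 · 1
3 · 0 · 1 · 3 · 1
3 · 2 · 3 · 1 · 0
3 · 0 · 0 · 1 · 1
gen 17: 2 · 3 · 3 · 3 · 1
3 · 0 · 1 · 3 · 1
3 · 2 · 3 · 1 · 0
3 · 0 · 0 · 1 · 1
gen 18: 3 · 1 · 1 · 1 · 2
3 · 1 · 3 · 0 · 2
3 · 2 · 3 · 2 · 0
3 · 0 · 0 · 1 · 1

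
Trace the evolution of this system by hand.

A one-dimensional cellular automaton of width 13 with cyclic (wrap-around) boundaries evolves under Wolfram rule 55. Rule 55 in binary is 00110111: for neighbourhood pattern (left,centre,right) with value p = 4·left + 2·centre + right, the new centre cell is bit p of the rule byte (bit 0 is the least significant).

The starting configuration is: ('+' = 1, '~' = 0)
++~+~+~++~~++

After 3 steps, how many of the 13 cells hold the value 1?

7

step 0: ++~+~+~++~~++
step 1: ~~+++++~~++~~
step 2: ++~~~~~++~~++
step 3: ~~+++++~~++~~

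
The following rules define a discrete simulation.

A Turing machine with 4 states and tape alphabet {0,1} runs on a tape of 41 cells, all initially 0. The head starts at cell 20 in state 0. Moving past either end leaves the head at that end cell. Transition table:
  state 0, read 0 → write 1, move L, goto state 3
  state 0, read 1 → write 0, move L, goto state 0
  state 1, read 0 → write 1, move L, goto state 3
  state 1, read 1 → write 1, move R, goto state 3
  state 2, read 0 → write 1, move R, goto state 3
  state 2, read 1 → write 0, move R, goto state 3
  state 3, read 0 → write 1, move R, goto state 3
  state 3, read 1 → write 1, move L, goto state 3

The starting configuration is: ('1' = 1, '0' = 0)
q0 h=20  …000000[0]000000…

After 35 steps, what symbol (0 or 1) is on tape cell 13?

t=0: q0 h=20  …000000[0]000000…
t=1: q3 h=19  …000000[0]100000…
t=2: q3 h=20  …000001[1]000000…
t=3: q3 h=19  …000000[1]100000…
t=4: q3 h=18  …000000[0]110000…
t=5: q3 h=19  …000001[1]100000…
t=6: q3 h=18  …000000[1]110000…
t=7: q3 h=17  …000000[0]111000…
t=8: q3 h=18  …000001[1]110000…
t=9: q3 h=17  …000000[1]111000…
t=10: q3 h=16  …000000[0]111100…
t=11: q3 h=17  …000001[1]111000…
t=12: q3 h=16  …000000[1]111100…
t=13: q3 h=15  …000000[0]111110…
t=14: q3 h=16  …000001[1]111100…
t=15: q3 h=15  …000000[1]111110…
t=16: q3 h=14  …000000[0]111111…
t=17: q3 h=15  …000001[1]111110…
t=18: q3 h=14  …000000[1]111111…
t=19: q3 h=13  …000000[0]111111…
t=20: q3 h=14  …000001[1]111111…
t=21: q3 h=13  …000000[1]111111…
t=22: q3 h=12  …000000[0]111111…
t=23: q3 h=13  …000001[1]111111…
t=24: q3 h=12  …000000[1]111111…
t=25: q3 h=11  …000000[0]111111…
t=26: q3 h=12  …000001[1]111111…
t=27: q3 h=11  …000000[1]111111…
t=28: q3 h=10  …000000[0]111111…
t=29: q3 h=11  …000001[1]111111…
t=30: q3 h=10  …000000[1]111111…
t=31: q3 h= 9  …000000[0]111111…
t=32: q3 h=10  …000001[1]111111…
t=33: q3 h= 9  …000000[1]111111…
t=34: q3 h= 8  …000000[0]111111…
t=35: q3 h= 9  …000001[1]111111…

1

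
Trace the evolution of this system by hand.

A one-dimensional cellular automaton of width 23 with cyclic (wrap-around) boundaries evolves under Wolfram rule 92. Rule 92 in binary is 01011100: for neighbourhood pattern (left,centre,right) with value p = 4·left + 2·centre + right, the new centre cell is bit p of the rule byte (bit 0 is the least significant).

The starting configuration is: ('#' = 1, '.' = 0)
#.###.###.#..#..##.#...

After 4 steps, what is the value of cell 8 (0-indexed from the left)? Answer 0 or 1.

step 0: #.###.###.#..#..##.#...
step 1: #.#.#.#.#.##.##.##.##..
step 2: #.#.#.#.#.##.##.##.###.
step 3: #.#.#.#.#.##.##.##.#.#.
step 4: #.#.#.#.#.##.##.##.#.#.

1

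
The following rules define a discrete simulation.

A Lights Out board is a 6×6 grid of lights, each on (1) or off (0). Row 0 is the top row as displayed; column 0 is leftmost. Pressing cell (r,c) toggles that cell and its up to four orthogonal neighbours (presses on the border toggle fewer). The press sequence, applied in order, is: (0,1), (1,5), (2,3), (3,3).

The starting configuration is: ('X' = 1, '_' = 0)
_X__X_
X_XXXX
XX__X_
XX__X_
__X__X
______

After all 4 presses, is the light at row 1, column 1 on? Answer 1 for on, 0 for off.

0) _X__X_
X_XXXX
XX__X_
XX__X_
__X__X
______
1) X_X_X_
XXXXXX
XX__X_
XX__X_
__X__X
______
2) X_X_XX
XXXX__
XX__XX
XX__X_
__X__X
______
3) X_X_XX
XXX___
XXXX_X
XX_XX_
__X__X
______
4) X_X_XX
XXX___
XXX__X
XXX___
__XX_X
______

1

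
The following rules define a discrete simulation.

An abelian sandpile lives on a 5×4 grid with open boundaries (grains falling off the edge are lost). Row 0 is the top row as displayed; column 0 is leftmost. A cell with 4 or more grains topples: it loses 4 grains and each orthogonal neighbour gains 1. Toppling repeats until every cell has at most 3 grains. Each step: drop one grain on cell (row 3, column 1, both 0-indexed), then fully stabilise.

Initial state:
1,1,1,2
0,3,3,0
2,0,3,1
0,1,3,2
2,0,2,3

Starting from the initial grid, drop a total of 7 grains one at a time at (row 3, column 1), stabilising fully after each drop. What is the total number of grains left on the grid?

gen 0: 1,1,1,2
0,3,3,0
2,0,3,1
0,1,3,2
2,0,2,3
gen 1: 1,1,1,2
0,3,3,0
2,0,3,1
0,2,3,2
2,0,2,3
gen 2: 1,1,1,2
0,3,3,0
2,0,3,1
0,3,3,2
2,0,2,3
gen 3: 1,2,2,2
1,0,1,1
2,3,1,2
1,1,1,3
2,1,3,3
gen 4: 1,2,2,2
1,0,1,1
2,3,1,2
1,2,1,3
2,1,3,3
gen 5: 1,2,2,2
1,0,1,1
2,3,1,2
1,3,1,3
2,1,3,3
gen 6: 1,2,2,2
1,1,1,1
3,0,2,2
2,1,2,3
2,2,3,3
gen 7: 1,2,2,2
1,1,1,1
3,0,2,2
2,2,2,3
2,2,3,3

37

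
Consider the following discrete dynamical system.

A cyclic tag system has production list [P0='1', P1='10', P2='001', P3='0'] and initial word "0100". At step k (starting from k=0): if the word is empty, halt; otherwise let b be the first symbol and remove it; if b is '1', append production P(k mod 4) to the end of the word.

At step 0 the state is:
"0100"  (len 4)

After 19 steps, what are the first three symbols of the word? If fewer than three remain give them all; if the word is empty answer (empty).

000

[0] "0100"  (len 4)
[1] "100"  (len 3)
[2] "0010"  (len 4)
[3] "010"  (len 3)
[4] "10"  (len 2)
[5] "01"  (len 2)
[6] "1"  (len 1)
[7] "001"  (len 3)
[8] "01"  (len 2)
[9] "1"  (len 1)
[10] "10"  (len 2)
[11] "0001"  (len 4)
[12] "001"  (len 3)
[13] "01"  (len 2)
[14] "1"  (len 1)
[15] "001"  (len 3)
[16] "01"  (len 2)
[17] "1"  (len 1)
[18] "10"  (len 2)
[19] "0001"  (len 4)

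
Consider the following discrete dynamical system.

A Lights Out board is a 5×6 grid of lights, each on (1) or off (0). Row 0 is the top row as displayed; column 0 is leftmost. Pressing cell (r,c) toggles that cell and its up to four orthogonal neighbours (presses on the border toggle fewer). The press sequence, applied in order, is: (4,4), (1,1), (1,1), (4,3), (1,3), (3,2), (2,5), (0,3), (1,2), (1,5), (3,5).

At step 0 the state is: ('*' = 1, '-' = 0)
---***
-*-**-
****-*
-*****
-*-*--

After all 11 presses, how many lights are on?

[0] ---***
-*-**-
****-*
-*****
-*-*--
[1] ---***
-*-**-
****-*
-***-*
-*--**
[2] -*-***
*-***-
*-**-*
-***-*
-*--**
[3] ---***
-*-**-
****-*
-***-*
-*--**
[4] ---***
-*-**-
****-*
-**--*
-***-*
[5] ----**
-**---
***--*
-**--*
-***-*
[6] ----**
-**---
**---*
---*-*
-*-*-*
[7] ----**
-**--*
**--*-
---*--
-*-*-*
[8] --**-*
-***-*
**--*-
---*--
-*-*-*
[9] ---*-*
-----*
***-*-
---*--
-*-*-*
[10] ---*--
----*-
***-**
---*--
-*-*-*
[11] ---*--
----*-
***-*-
---***
-*-*--

11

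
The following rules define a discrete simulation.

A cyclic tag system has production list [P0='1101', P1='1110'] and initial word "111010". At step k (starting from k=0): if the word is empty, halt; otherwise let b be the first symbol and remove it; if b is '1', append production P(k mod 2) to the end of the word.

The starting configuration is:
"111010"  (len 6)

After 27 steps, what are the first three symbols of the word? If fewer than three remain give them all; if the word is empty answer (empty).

110

[0] "111010"  (len 6)
[1] "110101101"  (len 9)
[2] "101011011110"  (len 12)
[3] "010110111101101"  (len 15)
[4] "10110111101101"  (len 14)
[5] "01101111011011101"  (len 17)
[6] "1101111011011101"  (len 16)
[7] "1011110110111011101"  (len 19)
[8] "0111101101110111011110"  (len 22)
[9] "111101101110111011110"  (len 21)
[10] "111011011101110111101110"  (len 24)
[11] "110110111011101111011101101"  (len 27)
[12] "101101110111011110111011011110"  (len 30)
[13] "011011101110111101110110111101101"  (len 33)
[14] "11011101110111101110110111101101"  (len 32)
[15] "10111011101111011101101111011011101"  (len 35)
[16] "01110111011110111011011110110111011110"  (len 38)
[17] "1110111011110111011011110110111011110"  (len 37)
[18] "1101110111101110110111101101110111101110"  (len 40)
[19] "1011101111011101101111011011101111011101101"  (len 43)
[20] "0111011110111011011110110111011110111011011110"  (len 46)
[21] "111011110111011011110110111011110111011011110"  (len 45)
[22] "110111101110110111101101110111101110110111101110"  (len 48)
[23] "101111011101101111011011101111011101101111011101101"  (len 51)
[24] "011110111011011110110111011110111011011110111011011110"  (len 54)
[25] "11110111011011110110111011110111011011110111011011110"  (len 53)
[26] "11101110110111101101110111101110110111101110110111101110"  (len 56)
[27] "11011101101111011011101111011101101111011101101111011101101"  (len 59)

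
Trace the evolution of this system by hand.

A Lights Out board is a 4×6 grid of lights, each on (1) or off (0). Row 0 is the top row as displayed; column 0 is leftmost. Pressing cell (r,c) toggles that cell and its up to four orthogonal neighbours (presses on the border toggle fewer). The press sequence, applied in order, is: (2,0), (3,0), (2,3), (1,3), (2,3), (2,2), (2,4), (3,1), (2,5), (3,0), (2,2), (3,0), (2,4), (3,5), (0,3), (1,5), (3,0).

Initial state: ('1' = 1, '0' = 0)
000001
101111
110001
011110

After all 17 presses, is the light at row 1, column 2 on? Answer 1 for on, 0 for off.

0

step 0: 000001
101111
110001
011110
step 1: 000001
001111
000001
111110
step 2: 000001
001111
100001
001110
step 3: 000001
001011
101111
001010
step 4: 000101
000101
101011
001010
step 5: 000101
000001
100101
001110
step 6: 000101
001001
111001
000110
step 7: 000101
001011
111110
000100
step 8: 000101
001011
101110
111100
step 9: 000101
001010
101101
111101
step 10: 000101
001010
001101
001101
step 11: 000101
000010
010001
000101
step 12: 000101
000010
110001
110101
step 13: 000101
000000
110110
110111
step 14: 000101
000000
110111
110100
step 15: 001011
000100
110111
110100
step 16: 001010
000111
110110
110100
step 17: 001010
000111
010110
000100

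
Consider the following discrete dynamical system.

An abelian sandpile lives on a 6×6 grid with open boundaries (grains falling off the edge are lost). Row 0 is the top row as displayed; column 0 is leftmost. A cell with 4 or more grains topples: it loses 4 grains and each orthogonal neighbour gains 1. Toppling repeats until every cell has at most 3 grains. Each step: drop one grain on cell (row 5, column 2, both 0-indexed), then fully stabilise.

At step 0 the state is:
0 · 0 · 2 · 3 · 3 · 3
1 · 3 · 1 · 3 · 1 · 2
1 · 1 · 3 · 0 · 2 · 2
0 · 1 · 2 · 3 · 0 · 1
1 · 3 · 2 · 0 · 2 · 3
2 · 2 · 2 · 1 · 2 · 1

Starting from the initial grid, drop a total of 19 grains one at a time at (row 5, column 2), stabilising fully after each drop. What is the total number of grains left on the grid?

64

step 0: 0 · 0 · 2 · 3 · 3 · 3
1 · 3 · 1 · 3 · 1 · 2
1 · 1 · 3 · 0 · 2 · 2
0 · 1 · 2 · 3 · 0 · 1
1 · 3 · 2 · 0 · 2 · 3
2 · 2 · 2 · 1 · 2 · 1
step 1: 0 · 0 · 2 · 3 · 3 · 3
1 · 3 · 1 · 3 · 1 · 2
1 · 1 · 3 · 0 · 2 · 2
0 · 1 · 2 · 3 · 0 · 1
1 · 3 · 2 · 0 · 2 · 3
2 · 2 · 3 · 1 · 2 · 1
step 2: 0 · 0 · 2 · 3 · 3 · 3
1 · 3 · 1 · 3 · 1 · 2
1 · 1 · 3 · 0 · 2 · 2
0 · 1 · 2 · 3 · 0 · 1
1 · 3 · 3 · 0 · 2 · 3
2 · 3 · 0 · 2 · 2 · 1
step 3: 0 · 0 · 2 · 3 · 3 · 3
1 · 3 · 1 · 3 · 1 · 2
1 · 1 · 3 · 0 · 2 · 2
0 · 1 · 2 · 3 · 0 · 1
1 · 3 · 3 · 0 · 2 · 3
2 · 3 · 1 · 2 · 2 · 1
step 4: 0 · 0 · 2 · 3 · 3 · 3
1 · 3 · 1 · 3 · 1 · 2
1 · 1 · 3 · 0 · 2 · 2
0 · 1 · 2 · 3 · 0 · 1
1 · 3 · 3 · 0 · 2 · 3
2 · 3 · 2 · 2 · 2 · 1
step 5: 0 · 0 · 2 · 3 · 3 · 3
1 · 3 · 1 · 3 · 1 · 2
1 · 1 · 3 · 0 · 2 · 2
0 · 1 · 2 · 3 · 0 · 1
1 · 3 · 3 · 0 · 2 · 3
2 · 3 · 3 · 2 · 2 · 1
step 6: 0 · 0 · 2 · 3 · 3 · 3
1 · 3 · 1 · 3 · 1 · 2
1 · 1 · 3 · 0 · 2 · 2
0 · 2 · 3 · 3 · 0 · 1
2 · 1 · 1 · 1 · 2 · 3
3 · 1 · 2 · 3 · 2 · 1
step 7: 0 · 0 · 2 · 3 · 3 · 3
1 · 3 · 1 · 3 · 1 · 2
1 · 1 · 3 · 0 · 2 · 2
0 · 2 · 3 · 3 · 0 · 1
2 · 1 · 1 · 1 · 2 · 3
3 · 1 · 3 · 3 · 2 · 1
step 8: 0 · 0 · 2 · 3 · 3 · 3
1 · 3 · 1 · 3 · 1 · 2
1 · 1 · 3 · 0 · 2 · 2
0 · 2 · 3 · 3 · 0 · 1
2 · 1 · 2 · 2 · 2 · 3
3 · 2 · 1 · 0 · 3 · 1
step 9: 0 · 0 · 2 · 3 · 3 · 3
1 · 3 · 1 · 3 · 1 · 2
1 · 1 · 3 · 0 · 2 · 2
0 · 2 · 3 · 3 · 0 · 1
2 · 1 · 2 · 2 · 2 · 3
3 · 2 · 2 · 0 · 3 · 1
step 10: 0 · 0 · 2 · 3 · 3 · 3
1 · 3 · 1 · 3 · 1 · 2
1 · 1 · 3 · 0 · 2 · 2
0 · 2 · 3 · 3 · 0 · 1
2 · 1 · 2 · 2 · 2 · 3
3 · 2 · 3 · 0 · 3 · 1
step 11: 0 · 0 · 2 · 3 · 3 · 3
1 · 3 · 1 · 3 · 1 · 2
1 · 1 · 3 · 0 · 2 · 2
0 · 2 · 3 · 3 · 0 · 1
2 · 1 · 3 · 2 · 2 · 3
3 · 3 · 0 · 1 · 3 · 1
step 12: 0 · 0 · 2 · 3 · 3 · 3
1 · 3 · 1 · 3 · 1 · 2
1 · 1 · 3 · 0 · 2 · 2
0 · 2 · 3 · 3 · 0 · 1
2 · 1 · 3 · 2 · 2 · 3
3 · 3 · 1 · 1 · 3 · 1
step 13: 0 · 0 · 2 · 3 · 3 · 3
1 · 3 · 1 · 3 · 1 · 2
1 · 1 · 3 · 0 · 2 · 2
0 · 2 · 3 · 3 · 0 · 1
2 · 1 · 3 · 2 · 2 · 3
3 · 3 · 2 · 1 · 3 · 1
step 14: 0 · 0 · 2 · 3 · 3 · 3
1 · 3 · 1 · 3 · 1 · 2
1 · 1 · 3 · 0 · 2 · 2
0 · 2 · 3 · 3 · 0 · 1
2 · 1 · 3 · 2 · 2 · 3
3 · 3 · 3 · 1 · 3 · 1
step 15: 0 · 0 · 2 · 3 · 3 · 3
1 · 3 · 2 · 3 · 1 · 2
1 · 2 · 0 · 2 · 2 · 2
0 · 3 · 2 · 1 · 1 · 1
3 · 3 · 2 · 0 · 3 · 3
0 · 1 · 2 · 3 · 3 · 1
step 16: 0 · 0 · 2 · 3 · 3 · 3
1 · 3 · 2 · 3 · 1 · 2
1 · 2 · 0 · 2 · 2 · 2
0 · 3 · 2 · 1 · 1 · 1
3 · 3 · 2 · 0 · 3 · 3
0 · 1 · 3 · 3 · 3 · 1
step 17: 0 · 0 · 2 · 3 · 3 · 3
1 · 3 · 2 · 3 · 1 · 2
1 · 2 · 0 · 2 · 2 · 2
0 · 3 · 2 · 1 · 2 · 2
3 · 3 · 3 · 2 · 1 · 0
0 · 2 · 1 · 1 · 1 · 3
step 18: 0 · 0 · 2 · 3 · 3 · 3
1 · 3 · 2 · 3 · 1 · 2
1 · 2 · 0 · 2 · 2 · 2
0 · 3 · 2 · 1 · 2 · 2
3 · 3 · 3 · 2 · 1 · 0
0 · 2 · 2 · 1 · 1 · 3
step 19: 0 · 0 · 2 · 3 · 3 · 3
1 · 3 · 2 · 3 · 1 · 2
1 · 2 · 0 · 2 · 2 · 2
0 · 3 · 2 · 1 · 2 · 2
3 · 3 · 3 · 2 · 1 · 0
0 · 2 · 3 · 1 · 1 · 3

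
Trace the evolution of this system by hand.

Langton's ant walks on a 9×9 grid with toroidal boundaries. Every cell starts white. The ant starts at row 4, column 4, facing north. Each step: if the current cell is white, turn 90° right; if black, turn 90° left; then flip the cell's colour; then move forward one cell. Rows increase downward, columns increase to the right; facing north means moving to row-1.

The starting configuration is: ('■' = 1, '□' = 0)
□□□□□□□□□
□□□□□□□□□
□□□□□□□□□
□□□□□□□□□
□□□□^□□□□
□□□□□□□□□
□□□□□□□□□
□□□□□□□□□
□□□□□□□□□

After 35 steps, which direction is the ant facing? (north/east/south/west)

east

gen 0: □□□□□□□□□
□□□□□□□□□
□□□□□□□□□
□□□□□□□□□
□□□□^□□□□
□□□□□□□□□
□□□□□□□□□
□□□□□□□□□
□□□□□□□□□
gen 1: □□□□□□□□□
□□□□□□□□□
□□□□□□□□□
□□□□□□□□□
□□□□■>□□□
□□□□□□□□□
□□□□□□□□□
□□□□□□□□□
□□□□□□□□□
gen 2: □□□□□□□□□
□□□□□□□□□
□□□□□□□□□
□□□□□□□□□
□□□□■■□□□
□□□□□v□□□
□□□□□□□□□
□□□□□□□□□
□□□□□□□□□
gen 3: □□□□□□□□□
□□□□□□□□□
□□□□□□□□□
□□□□□□□□□
□□□□■■□□□
□□□□<■□□□
□□□□□□□□□
□□□□□□□□□
□□□□□□□□□
gen 4: □□□□□□□□□
□□□□□□□□□
□□□□□□□□□
□□□□□□□□□
□□□□^■□□□
□□□□■■□□□
□□□□□□□□□
□□□□□□□□□
□□□□□□□□□
gen 5: □□□□□□□□□
□□□□□□□□□
□□□□□□□□□
□□□□□□□□□
□□□<□■□□□
□□□□■■□□□
□□□□□□□□□
□□□□□□□□□
□□□□□□□□□
gen 6: □□□□□□□□□
□□□□□□□□□
□□□□□□□□□
□□□^□□□□□
□□□■□■□□□
□□□□■■□□□
□□□□□□□□□
□□□□□□□□□
□□□□□□□□□
gen 7: □□□□□□□□□
□□□□□□□□□
□□□□□□□□□
□□□■>□□□□
□□□■□■□□□
□□□□■■□□□
□□□□□□□□□
□□□□□□□□□
□□□□□□□□□
gen 8: □□□□□□□□□
□□□□□□□□□
□□□□□□□□□
□□□■■□□□□
□□□■v■□□□
□□□□■■□□□
□□□□□□□□□
□□□□□□□□□
□□□□□□□□□
gen 9: □□□□□□□□□
□□□□□□□□□
□□□□□□□□□
□□□■■□□□□
□□□<■■□□□
□□□□■■□□□
□□□□□□□□□
□□□□□□□□□
□□□□□□□□□
gen 10: □□□□□□□□□
□□□□□□□□□
□□□□□□□□□
□□□■■□□□□
□□□□■■□□□
□□□v■■□□□
□□□□□□□□□
□□□□□□□□□
□□□□□□□□□
gen 11: □□□□□□□□□
□□□□□□□□□
□□□□□□□□□
□□□■■□□□□
□□□□■■□□□
□□<■■■□□□
□□□□□□□□□
□□□□□□□□□
□□□□□□□□□
gen 12: □□□□□□□□□
□□□□□□□□□
□□□□□□□□□
□□□■■□□□□
□□^□■■□□□
□□■■■■□□□
□□□□□□□□□
□□□□□□□□□
□□□□□□□□□
gen 13: □□□□□□□□□
□□□□□□□□□
□□□□□□□□□
□□□■■□□□□
□□■>■■□□□
□□■■■■□□□
□□□□□□□□□
□□□□□□□□□
□□□□□□□□□
gen 14: □□□□□□□□□
□□□□□□□□□
□□□□□□□□□
□□□■■□□□□
□□■■■■□□□
□□■v■■□□□
□□□□□□□□□
□□□□□□□□□
□□□□□□□□□
gen 15: □□□□□□□□□
□□□□□□□□□
□□□□□□□□□
□□□■■□□□□
□□■■■■□□□
□□■□>■□□□
□□□□□□□□□
□□□□□□□□□
□□□□□□□□□
gen 16: □□□□□□□□□
□□□□□□□□□
□□□□□□□□□
□□□■■□□□□
□□■■^■□□□
□□■□□■□□□
□□□□□□□□□
□□□□□□□□□
□□□□□□□□□
gen 17: □□□□□□□□□
□□□□□□□□□
□□□□□□□□□
□□□■■□□□□
□□■<□■□□□
□□■□□■□□□
□□□□□□□□□
□□□□□□□□□
□□□□□□□□□
gen 18: □□□□□□□□□
□□□□□□□□□
□□□□□□□□□
□□□■■□□□□
□□■□□■□□□
□□■v□■□□□
□□□□□□□□□
□□□□□□□□□
□□□□□□□□□
gen 19: □□□□□□□□□
□□□□□□□□□
□□□□□□□□□
□□□■■□□□□
□□■□□■□□□
□□<■□■□□□
□□□□□□□□□
□□□□□□□□□
□□□□□□□□□
gen 20: □□□□□□□□□
□□□□□□□□□
□□□□□□□□□
□□□■■□□□□
□□■□□■□□□
□□□■□■□□□
□□v□□□□□□
□□□□□□□□□
□□□□□□□□□
gen 21: □□□□□□□□□
□□□□□□□□□
□□□□□□□□□
□□□■■□□□□
□□■□□■□□□
□□□■□■□□□
□<■□□□□□□
□□□□□□□□□
□□□□□□□□□
gen 22: □□□□□□□□□
□□□□□□□□□
□□□□□□□□□
□□□■■□□□□
□□■□□■□□□
□^□■□■□□□
□■■□□□□□□
□□□□□□□□□
□□□□□□□□□
gen 23: □□□□□□□□□
□□□□□□□□□
□□□□□□□□□
□□□■■□□□□
□□■□□■□□□
□■>■□■□□□
□■■□□□□□□
□□□□□□□□□
□□□□□□□□□
gen 24: □□□□□□□□□
□□□□□□□□□
□□□□□□□□□
□□□■■□□□□
□□■□□■□□□
□■■■□■□□□
□■v□□□□□□
□□□□□□□□□
□□□□□□□□□
gen 25: □□□□□□□□□
□□□□□□□□□
□□□□□□□□□
□□□■■□□□□
□□■□□■□□□
□■■■□■□□□
□■□>□□□□□
□□□□□□□□□
□□□□□□□□□
gen 26: □□□□□□□□□
□□□□□□□□□
□□□□□□□□□
□□□■■□□□□
□□■□□■□□□
□■■■□■□□□
□■□■□□□□□
□□□v□□□□□
□□□□□□□□□
gen 27: □□□□□□□□□
□□□□□□□□□
□□□□□□□□□
□□□■■□□□□
□□■□□■□□□
□■■■□■□□□
□■□■□□□□□
□□<■□□□□□
□□□□□□□□□
gen 28: □□□□□□□□□
□□□□□□□□□
□□□□□□□□□
□□□■■□□□□
□□■□□■□□□
□■■■□■□□□
□■^■□□□□□
□□■■□□□□□
□□□□□□□□□
gen 29: □□□□□□□□□
□□□□□□□□□
□□□□□□□□□
□□□■■□□□□
□□■□□■□□□
□■■■□■□□□
□■■>□□□□□
□□■■□□□□□
□□□□□□□□□
gen 30: □□□□□□□□□
□□□□□□□□□
□□□□□□□□□
□□□■■□□□□
□□■□□■□□□
□■■^□■□□□
□■■□□□□□□
□□■■□□□□□
□□□□□□□□□
gen 31: □□□□□□□□□
□□□□□□□□□
□□□□□□□□□
□□□■■□□□□
□□■□□■□□□
□■<□□■□□□
□■■□□□□□□
□□■■□□□□□
□□□□□□□□□
gen 32: □□□□□□□□□
□□□□□□□□□
□□□□□□□□□
□□□■■□□□□
□□■□□■□□□
□■□□□■□□□
□■v□□□□□□
□□■■□□□□□
□□□□□□□□□
gen 33: □□□□□□□□□
□□□□□□□□□
□□□□□□□□□
□□□■■□□□□
□□■□□■□□□
□■□□□■□□□
□■□>□□□□□
□□■■□□□□□
□□□□□□□□□
gen 34: □□□□□□□□□
□□□□□□□□□
□□□□□□□□□
□□□■■□□□□
□□■□□■□□□
□■□□□■□□□
□■□■□□□□□
□□■v□□□□□
□□□□□□□□□
gen 35: □□□□□□□□□
□□□□□□□□□
□□□□□□□□□
□□□■■□□□□
□□■□□■□□□
□■□□□■□□□
□■□■□□□□□
□□■□>□□□□
□□□□□□□□□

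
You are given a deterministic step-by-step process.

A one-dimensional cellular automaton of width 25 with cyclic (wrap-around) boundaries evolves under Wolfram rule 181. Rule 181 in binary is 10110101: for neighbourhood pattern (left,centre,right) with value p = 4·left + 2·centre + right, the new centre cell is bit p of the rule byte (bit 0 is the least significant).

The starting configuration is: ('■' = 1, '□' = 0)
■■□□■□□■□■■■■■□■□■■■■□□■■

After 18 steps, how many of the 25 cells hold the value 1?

k=0  ■■□□■□□■□■■■■■□■□■■■■□□■■
k=1  ■□■□■■□■■□■■■□■■■□■■□■□□■
k=2  □■■■□□■□□■□■□■□■□■□□■■■□□
k=3  □□■□■□■■□■■■■■■■■■■□□■□■■
k=4  ■□■■■■□□■□■■■■■■■■□■□■■□□
k=5  ■■□■■□■□■■□■■■■■■□■■■□□■□
k=6  □□■□□■■■□□■□■■■■□■□■□■□■■
k=7  ■□■■□□■□■□■■□■■□■■■■■■■□□
k=8  ■■□□■□■■■■□□■□□■□■■■■■□■□
k=9  □□■□■■□■■□■□■■□■■□■■■□■■■
k=10  ■□■■□□■□□■■■□□■□□■□■□■□■□
k=11  ■■□□■□■■□□■□■□■■□■■■■■■■■
k=12  ■□■□■■□□■□■■■■□□■□■■■■■■■
k=13  □■■■□□■□■■□■■□■□■■□■■■■■■
k=14  ■□■□■□■■□□■□□■■■□□■□■■■■□
k=15  ■■■■■■□□■□■■□□■□■□■■□■■□■
k=16  ■■■■■□■□■■□□■□■■■■□□■□□■□
k=17  □■■■□■■■□□■□■■□■■□■□■■□■■
k=18  ■□■□■□■□■□■■□□■□□■■■□□■□□

12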